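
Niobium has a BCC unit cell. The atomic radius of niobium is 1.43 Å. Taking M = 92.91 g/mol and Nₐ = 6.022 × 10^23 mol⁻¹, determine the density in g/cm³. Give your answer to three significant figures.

In a BCC lattice, atoms touch along the body diagonal, so √3·a = 4r, giving a = 3.302 Å = 3.302 × 10^-8 cm.
With Z = 2, ρ = Z·M/(N_A·a³) = 2 × 92.91 / (6.022 × 10²³ × 3.602 × 10^-23) = 8.567 g/cm³.

8.57 g/cm³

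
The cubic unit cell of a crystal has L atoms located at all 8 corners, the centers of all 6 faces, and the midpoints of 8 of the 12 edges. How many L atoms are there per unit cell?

Corner atoms are shared by 8 cells (1/8 each), face atoms by 2 (1/2 each), edge atoms by 4 (1/4 each).
Net atoms = 8 × 1/8 + 6 × 1/2 + 8 × 1/4 = 1 + 3 + 2 = 6.

6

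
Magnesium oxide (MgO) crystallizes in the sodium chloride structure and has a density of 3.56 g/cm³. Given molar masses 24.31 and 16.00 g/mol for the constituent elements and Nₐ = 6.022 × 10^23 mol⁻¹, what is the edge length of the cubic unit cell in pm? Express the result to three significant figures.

422 pm

M(MgO) = 40.31 g/mol; Z = 4 formula units per cell.
a³ = Z·M/(N_A·ρ) = 4 × 40.31 / (6.022 × 10²³ × 3.56) = 7.521 × 10^-23 cm³, so a = 4.221 × 10^-8 cm = 422 pm.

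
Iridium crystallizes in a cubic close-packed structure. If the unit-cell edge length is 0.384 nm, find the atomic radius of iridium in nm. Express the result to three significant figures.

In an FCC lattice, atoms touch along the face diagonal, so √2·a = 4r.
r = √2·a/4 = 1.4142 × 0.384 / 4 = 0.136 nm.

0.136 nm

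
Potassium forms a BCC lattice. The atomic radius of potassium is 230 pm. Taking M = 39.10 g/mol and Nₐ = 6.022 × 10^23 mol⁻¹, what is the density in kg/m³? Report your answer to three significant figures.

In a BCC lattice, atoms touch along the body diagonal, so √3·a = 4r, giving a = 531.2 pm = 5.312 × 10^-8 cm.
With Z = 2, ρ = Z·M/(N_A·a³) = 2 × 39.10 / (6.022 × 10²³ × 1.499 × 10^-22) = 0.8665 g/cm³ = 867 kg/m³.

867 kg/m³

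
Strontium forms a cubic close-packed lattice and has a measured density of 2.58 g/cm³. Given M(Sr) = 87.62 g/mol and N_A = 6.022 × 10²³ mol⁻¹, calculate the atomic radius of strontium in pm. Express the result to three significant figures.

215 pm

For an FCC cell (Z = 4), a³ = Z·M/(N_A·ρ) = 4 × 87.62 / (6.022 × 10²³ × 2.580) = 2.256 × 10^-22 cm³, so a = 6.087 × 10^-8 cm = 608.7 pm.
Atoms touch along the face diagonal, so √2·a = 4r, so r = 0.3536 × a = 215 pm.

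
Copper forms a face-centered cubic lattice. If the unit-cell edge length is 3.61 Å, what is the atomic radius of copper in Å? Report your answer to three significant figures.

1.28 Å

In an FCC lattice, atoms touch along the face diagonal, so √2·a = 4r.
r = √2·a/4 = 1.4142 × 3.61 / 4 = 1.28 Å.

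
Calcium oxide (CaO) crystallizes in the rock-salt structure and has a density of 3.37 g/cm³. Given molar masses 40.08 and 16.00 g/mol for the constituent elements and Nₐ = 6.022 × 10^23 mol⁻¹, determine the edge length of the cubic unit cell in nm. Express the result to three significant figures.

M(CaO) = 56.08 g/mol; Z = 4 formula units per cell.
a³ = Z·M/(N_A·ρ) = 4 × 56.08 / (6.022 × 10²³ × 3.37) = 1.105 × 10^-22 cm³, so a = 4.799 × 10^-8 cm = 0.480 nm.

0.480 nm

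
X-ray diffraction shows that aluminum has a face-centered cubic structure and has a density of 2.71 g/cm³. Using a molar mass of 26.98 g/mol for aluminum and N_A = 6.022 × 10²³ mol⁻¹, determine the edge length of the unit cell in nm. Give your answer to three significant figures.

0.404 nm

With Z = 4 atoms per FCC cell, a³ = Z·M/(N_A·ρ) = 4 × 26.98 / (6.022 × 10²³ × 2.710 g/cm³) = 6.613 × 10^-23 cm³.
a = (6.613 × 10^-23)^(1/3) = 4.044 × 10^-8 cm = 0.404 nm.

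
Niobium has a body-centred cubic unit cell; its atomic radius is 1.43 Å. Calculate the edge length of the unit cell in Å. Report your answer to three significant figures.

In a BCC lattice, atoms touch along the body diagonal, so √3·a = 4r.
a = 4r/√3 = 4 × 1.43 / 1.7321 = 3.30 Å.

3.30 Å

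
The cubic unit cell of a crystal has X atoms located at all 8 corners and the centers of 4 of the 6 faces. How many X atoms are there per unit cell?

3

Corner atoms are shared by 8 cells (1/8 each), face atoms by 2 (1/2 each).
Net atoms = 8 × 1/8 + 4 × 1/2 = 1 + 2 = 3.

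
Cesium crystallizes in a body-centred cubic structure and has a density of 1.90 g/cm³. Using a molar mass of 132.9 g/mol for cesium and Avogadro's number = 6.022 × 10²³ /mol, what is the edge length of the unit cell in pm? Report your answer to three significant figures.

615 pm

With Z = 2 atoms per BCC cell, a³ = Z·M/(N_A·ρ) = 2 × 132.9 / (6.022 × 10²³ × 1.900 g/cm³) = 2.323 × 10^-22 cm³.
a = (2.323 × 10^-22)^(1/3) = 6.147 × 10^-8 cm = 615 pm.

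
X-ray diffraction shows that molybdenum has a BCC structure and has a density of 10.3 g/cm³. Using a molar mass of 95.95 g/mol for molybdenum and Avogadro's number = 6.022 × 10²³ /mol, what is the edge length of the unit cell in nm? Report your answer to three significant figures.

0.314 nm

With Z = 2 atoms per BCC cell, a³ = Z·M/(N_A·ρ) = 2 × 95.95 / (6.022 × 10²³ × 10.30 g/cm³) = 3.094 × 10^-23 cm³.
a = (3.094 × 10^-23)^(1/3) = 3.139 × 10^-8 cm = 0.314 nm.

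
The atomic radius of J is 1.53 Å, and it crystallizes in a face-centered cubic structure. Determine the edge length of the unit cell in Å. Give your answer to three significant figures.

4.33 Å

In an FCC lattice, atoms touch along the face diagonal, so √2·a = 4r.
a = 4r/√2 = 4 × 1.53 / 1.4142 = 4.33 Å.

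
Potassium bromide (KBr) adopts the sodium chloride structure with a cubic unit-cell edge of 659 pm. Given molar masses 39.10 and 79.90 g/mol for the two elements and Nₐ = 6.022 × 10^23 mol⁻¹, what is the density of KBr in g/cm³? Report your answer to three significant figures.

2.76 g/cm³

The sodium chloride structure contains Z = 4 formula units per cell; M(KBr) = 39.10 + 79.90 = 119.0 g/mol.
a³ = (6.590 × 10^-8 cm)³ = 2.862 × 10^-22 cm³.
ρ = 4 × 119.0 / (6.022 × 10²³ × 2.862 × 10^-22) = 2.762 g/cm³.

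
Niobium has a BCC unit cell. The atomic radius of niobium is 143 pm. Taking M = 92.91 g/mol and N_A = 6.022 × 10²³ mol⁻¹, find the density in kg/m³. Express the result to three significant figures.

8570 kg/m³

In a BCC lattice, atoms touch along the body diagonal, so √3·a = 4r, giving a = 330.2 pm = 3.302 × 10^-8 cm.
With Z = 2, ρ = Z·M/(N_A·a³) = 2 × 92.91 / (6.022 × 10²³ × 3.602 × 10^-23) = 8.567 g/cm³ = 8570 kg/m³.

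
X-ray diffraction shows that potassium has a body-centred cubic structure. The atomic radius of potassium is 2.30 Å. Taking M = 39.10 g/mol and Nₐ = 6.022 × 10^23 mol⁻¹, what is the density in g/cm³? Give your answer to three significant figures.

0.867 g/cm³

In a BCC lattice, atoms touch along the body diagonal, so √3·a = 4r, giving a = 5.312 Å = 5.312 × 10^-8 cm.
With Z = 2, ρ = Z·M/(N_A·a³) = 2 × 39.10 / (6.022 × 10²³ × 1.499 × 10^-22) = 0.8665 g/cm³.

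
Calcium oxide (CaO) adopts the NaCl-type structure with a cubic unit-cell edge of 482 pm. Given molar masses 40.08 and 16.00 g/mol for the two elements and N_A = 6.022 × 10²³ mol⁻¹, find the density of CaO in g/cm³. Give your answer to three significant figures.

3.33 g/cm³

The NaCl-type structure contains Z = 4 formula units per cell; M(CaO) = 40.08 + 16.00 = 56.08 g/mol.
a³ = (4.820 × 10^-8 cm)³ = 1.120 × 10^-22 cm³.
ρ = 4 × 56.08 / (6.022 × 10²³ × 1.120 × 10^-22) = 3.326 g/cm³.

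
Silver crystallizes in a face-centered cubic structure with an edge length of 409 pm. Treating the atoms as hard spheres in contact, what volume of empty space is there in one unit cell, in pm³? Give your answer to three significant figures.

1.78 × 10^7 pm³

In an FCC lattice atoms touch along the face diagonal, so √2·a = 4r, so r = 0.3536a = 144.6 pm.
V_cell = a³ = 6.842 × 10^7 pm³; V_atoms = 4 × (4/3)πr³ = 5.066 × 10^7 pm³.
Empty space = 6.842 × 10^7 − 5.066 × 10^7 = 1.78 × 10^7 pm³.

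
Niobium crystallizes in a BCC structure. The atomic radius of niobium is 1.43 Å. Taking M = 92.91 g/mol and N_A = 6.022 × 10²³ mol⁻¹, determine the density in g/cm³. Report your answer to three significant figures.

In a BCC lattice, atoms touch along the body diagonal, so √3·a = 4r, giving a = 3.302 Å = 3.302 × 10^-8 cm.
With Z = 2, ρ = Z·M/(N_A·a³) = 2 × 92.91 / (6.022 × 10²³ × 3.602 × 10^-23) = 8.567 g/cm³.

8.57 g/cm³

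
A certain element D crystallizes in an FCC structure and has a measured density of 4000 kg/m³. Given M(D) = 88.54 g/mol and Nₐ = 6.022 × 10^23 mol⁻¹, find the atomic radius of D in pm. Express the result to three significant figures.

187 pm

For an FCC cell (Z = 4), a³ = Z·M/(N_A·ρ) = 4 × 88.54 / (6.022 × 10²³ × 4.000) = 1.470 × 10^-22 cm³, so a = 5.278 × 10^-8 cm = 527.8 pm.
Atoms touch along the face diagonal, so √2·a = 4r, so r = 0.3536 × a = 187 pm.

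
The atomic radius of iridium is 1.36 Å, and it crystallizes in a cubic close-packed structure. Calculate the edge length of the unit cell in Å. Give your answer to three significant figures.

3.85 Å

In an FCC lattice, atoms touch along the face diagonal, so √2·a = 4r.
a = 4r/√2 = 4 × 1.36 / 1.4142 = 3.85 Å.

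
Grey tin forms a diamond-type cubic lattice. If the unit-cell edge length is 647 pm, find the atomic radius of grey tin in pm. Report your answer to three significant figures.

140 pm

In a diamond cubic lattice, nearest neighbors lie along the body diagonal with √3·a = 8r.
r = √3·a/8 = 1.7321 × 647 / 8 = 140 pm.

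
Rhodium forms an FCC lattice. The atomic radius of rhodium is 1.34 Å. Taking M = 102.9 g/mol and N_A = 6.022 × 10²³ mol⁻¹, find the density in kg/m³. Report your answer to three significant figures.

In an FCC lattice, atoms touch along the face diagonal, so √2·a = 4r, giving a = 3.790 Å = 3.790 × 10^-8 cm.
With Z = 4, ρ = Z·M/(N_A·a³) = 4 × 102.9 / (6.022 × 10²³ × 5.444 × 10^-23) = 12.55 g/cm³ = 12600 kg/m³.

12600 kg/m³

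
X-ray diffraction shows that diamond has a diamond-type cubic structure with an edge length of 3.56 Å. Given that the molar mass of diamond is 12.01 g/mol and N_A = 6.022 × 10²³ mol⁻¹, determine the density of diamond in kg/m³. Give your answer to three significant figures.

3540 kg/m³

A diamond cubic unit cell contains Z = 8 atoms.
Cell volume: a³ = (3.56 Å)³ = (3.560 × 10^-8 cm)³ = 4.512 × 10^-23 cm³.
ρ = Z·M/(N_A·a³) = 8 × 12.01 / (6.022 × 10²³ × 4.512 × 10^-23) = 3.536 g/cm³ = 3540 kg/m³.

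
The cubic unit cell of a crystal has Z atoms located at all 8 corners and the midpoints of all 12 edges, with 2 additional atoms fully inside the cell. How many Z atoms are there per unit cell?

6

Corner atoms are shared by 8 cells (1/8 each), edge atoms by 4 (1/4 each), interior atoms are unshared.
Net atoms = 8 × 1/8 + 12 × 1/4 + 2 = 1 + 3 + 2 = 6.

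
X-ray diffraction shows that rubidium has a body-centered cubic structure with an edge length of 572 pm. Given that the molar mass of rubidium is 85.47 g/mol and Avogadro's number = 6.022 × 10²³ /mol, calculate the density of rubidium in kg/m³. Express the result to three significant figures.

1520 kg/m³

A BCC unit cell contains Z = 2 atoms.
Cell volume: a³ = (572 pm)³ = (5.720 × 10^-8 cm)³ = 1.871 × 10^-22 cm³.
ρ = Z·M/(N_A·a³) = 2 × 85.47 / (6.022 × 10²³ × 1.871 × 10^-22) = 1.517 g/cm³ = 1520 kg/m³.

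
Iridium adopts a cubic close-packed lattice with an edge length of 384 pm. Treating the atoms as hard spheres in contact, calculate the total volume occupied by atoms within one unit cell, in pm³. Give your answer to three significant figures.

In an FCC lattice atoms touch along the face diagonal, so √2·a = 4r, so r = 0.3536a = 135.8 pm.
V_atoms = Z × (4/3)πr³ = 4 × (4/3)π × (135.8)³ = 4.19 × 10^7 pm³.

4.19 × 10^7 pm³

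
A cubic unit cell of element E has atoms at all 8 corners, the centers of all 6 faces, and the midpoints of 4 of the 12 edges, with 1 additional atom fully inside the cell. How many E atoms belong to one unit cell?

Corner atoms are shared by 8 cells (1/8 each), face atoms by 2 (1/2 each), edge atoms by 4 (1/4 each), interior atoms are unshared.
Net atoms = 8 × 1/8 + 6 × 1/2 + 4 × 1/4 + 1 = 1 + 3 + 1 + 1 = 6.

6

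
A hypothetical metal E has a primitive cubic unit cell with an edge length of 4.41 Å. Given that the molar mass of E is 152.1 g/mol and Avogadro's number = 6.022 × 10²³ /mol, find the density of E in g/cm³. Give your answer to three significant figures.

A simple cubic unit cell contains Z = 1 atom.
Cell volume: a³ = (4.41 Å)³ = (4.410 × 10^-8 cm)³ = 8.577 × 10^-23 cm³.
ρ = Z·M/(N_A·a³) = 1 × 152.1 / (6.022 × 10²³ × 8.577 × 10^-23) = 2.945 g/cm³.

2.94 g/cm³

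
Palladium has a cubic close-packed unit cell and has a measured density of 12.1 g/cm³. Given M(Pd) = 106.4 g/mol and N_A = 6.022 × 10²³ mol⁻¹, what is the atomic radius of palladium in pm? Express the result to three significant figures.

For an FCC cell (Z = 4), a³ = Z·M/(N_A·ρ) = 4 × 106.4 / (6.022 × 10²³ × 12.10) = 5.841 × 10^-23 cm³, so a = 3.880 × 10^-8 cm = 388.0 pm.
Atoms touch along the face diagonal, so √2·a = 4r, so r = 0.3536 × a = 137 pm.

137 pm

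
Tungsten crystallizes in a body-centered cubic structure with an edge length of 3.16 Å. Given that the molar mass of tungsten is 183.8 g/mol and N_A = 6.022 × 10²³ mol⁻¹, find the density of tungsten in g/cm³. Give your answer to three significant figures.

19.3 g/cm³

A BCC unit cell contains Z = 2 atoms.
Cell volume: a³ = (3.16 Å)³ = (3.160 × 10^-8 cm)³ = 3.155 × 10^-23 cm³.
ρ = Z·M/(N_A·a³) = 2 × 183.8 / (6.022 × 10²³ × 3.155 × 10^-23) = 19.35 g/cm³.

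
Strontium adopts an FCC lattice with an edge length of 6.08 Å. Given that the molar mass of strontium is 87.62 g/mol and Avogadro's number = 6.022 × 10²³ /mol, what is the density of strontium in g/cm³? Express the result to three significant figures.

An FCC unit cell contains Z = 4 atoms.
Cell volume: a³ = (6.08 Å)³ = (6.080 × 10^-8 cm)³ = 2.248 × 10^-22 cm³.
ρ = Z·M/(N_A·a³) = 4 × 87.62 / (6.022 × 10²³ × 2.248 × 10^-22) = 2.589 g/cm³.

2.59 g/cm³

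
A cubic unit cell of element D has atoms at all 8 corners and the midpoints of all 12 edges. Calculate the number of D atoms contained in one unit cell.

Corner atoms are shared by 8 cells (1/8 each), edge atoms by 4 (1/4 each).
Net atoms = 8 × 1/8 + 12 × 1/4 = 1 + 3 = 4.

4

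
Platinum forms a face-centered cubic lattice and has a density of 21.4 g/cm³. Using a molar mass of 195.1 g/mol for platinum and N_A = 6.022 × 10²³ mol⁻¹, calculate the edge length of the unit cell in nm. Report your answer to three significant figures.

With Z = 4 atoms per FCC cell, a³ = Z·M/(N_A·ρ) = 4 × 195.1 / (6.022 × 10²³ × 21.40 g/cm³) = 6.056 × 10^-23 cm³.
a = (6.056 × 10^-23)^(1/3) = 3.927 × 10^-8 cm = 0.393 nm.

0.393 nm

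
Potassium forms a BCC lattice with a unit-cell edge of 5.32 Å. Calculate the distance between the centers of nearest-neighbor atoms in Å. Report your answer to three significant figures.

In a BCC structure, atoms touch along the body diagonal, so √3·a = 4r; the nearest-neighbor distance equals 2r = 0.8660·a.
d = 0.8660 × 5.32 = 4.61 Å.

4.61 Å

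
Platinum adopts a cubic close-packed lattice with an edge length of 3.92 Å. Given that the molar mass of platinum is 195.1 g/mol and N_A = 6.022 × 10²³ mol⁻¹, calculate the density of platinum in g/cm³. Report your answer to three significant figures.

An FCC unit cell contains Z = 4 atoms.
Cell volume: a³ = (3.92 Å)³ = (3.920 × 10^-8 cm)³ = 6.024 × 10^-23 cm³.
ρ = Z·M/(N_A·a³) = 4 × 195.1 / (6.022 × 10²³ × 6.024 × 10^-23) = 21.51 g/cm³.

21.5 g/cm³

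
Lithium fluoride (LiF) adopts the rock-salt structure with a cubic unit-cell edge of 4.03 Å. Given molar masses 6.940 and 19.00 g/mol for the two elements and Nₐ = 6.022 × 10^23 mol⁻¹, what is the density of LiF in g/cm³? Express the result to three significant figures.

2.63 g/cm³

The rock-salt structure contains Z = 4 formula units per cell; M(LiF) = 6.940 + 19.00 = 25.94 g/mol.
a³ = (4.030 × 10^-8 cm)³ = 6.545 × 10^-23 cm³.
ρ = 4 × 25.94 / (6.022 × 10²³ × 6.545 × 10^-23) = 2.633 g/cm³.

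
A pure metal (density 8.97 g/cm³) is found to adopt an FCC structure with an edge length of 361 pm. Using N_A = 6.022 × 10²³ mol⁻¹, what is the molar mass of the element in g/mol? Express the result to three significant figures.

An FCC cell has Z = 4 atoms; a = 3.610 × 10^-8 cm.
M = ρ·N_A·a³/Z = 8.97 × 6.022 × 10²³ × 4.705 × 10^-23 / 4 = 63.5 g/mol.

63.5 g/mol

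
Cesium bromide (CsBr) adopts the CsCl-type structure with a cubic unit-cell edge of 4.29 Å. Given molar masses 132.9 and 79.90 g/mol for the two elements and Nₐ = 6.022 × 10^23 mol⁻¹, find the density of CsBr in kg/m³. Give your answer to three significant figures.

4480 kg/m³

The CsCl-type structure contains Z = 1 formula unit per cell; M(CsBr) = 132.9 + 79.90 = 212.8 g/mol.
a³ = (4.290 × 10^-8 cm)³ = 7.895 × 10^-23 cm³.
ρ = 1 × 212.8 / (6.022 × 10²³ × 7.895 × 10^-23) = 4.476 g/cm³ = 4480 kg/m³.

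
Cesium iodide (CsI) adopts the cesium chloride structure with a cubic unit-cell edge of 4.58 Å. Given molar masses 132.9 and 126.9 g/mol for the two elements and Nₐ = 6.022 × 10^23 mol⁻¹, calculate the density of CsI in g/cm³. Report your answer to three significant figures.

4.49 g/cm³

The cesium chloride structure contains Z = 1 formula unit per cell; M(CsI) = 132.9 + 126.9 = 259.8 g/mol.
a³ = (4.580 × 10^-8 cm)³ = 9.607 × 10^-23 cm³.
ρ = 1 × 259.8 / (6.022 × 10²³ × 9.607 × 10^-23) = 4.491 g/cm³.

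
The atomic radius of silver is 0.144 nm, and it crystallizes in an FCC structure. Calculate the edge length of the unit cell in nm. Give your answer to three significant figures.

0.407 nm

In an FCC lattice, atoms touch along the face diagonal, so √2·a = 4r.
a = 4r/√2 = 4 × 0.144 / 1.4142 = 0.407 nm.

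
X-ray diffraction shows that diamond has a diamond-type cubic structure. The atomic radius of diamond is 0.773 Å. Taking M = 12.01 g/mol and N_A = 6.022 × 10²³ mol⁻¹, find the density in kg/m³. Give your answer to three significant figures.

3510 kg/m³

In a diamond cubic lattice, nearest neighbors lie along the body diagonal with √3·a = 8r, giving a = 3.570 Å = 3.570 × 10^-8 cm.
With Z = 8, ρ = Z·M/(N_A·a³) = 8 × 12.01 / (6.022 × 10²³ × 4.551 × 10^-23) = 3.506 g/cm³ = 3510 kg/m³.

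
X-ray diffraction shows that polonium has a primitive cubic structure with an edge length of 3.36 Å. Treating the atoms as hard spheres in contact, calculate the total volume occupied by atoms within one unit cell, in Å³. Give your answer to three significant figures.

In a simple cubic lattice atoms touch along the cell edge, so a = 2r, so r = 0.5000a = 1.680 Å.
V_atoms = Z × (4/3)πr³ = 1 × (4/3)π × (1.680)³ = 19.9 Å³.

19.9 Å³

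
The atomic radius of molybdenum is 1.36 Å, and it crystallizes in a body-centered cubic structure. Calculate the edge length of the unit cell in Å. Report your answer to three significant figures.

3.14 Å

In a BCC lattice, atoms touch along the body diagonal, so √3·a = 4r.
a = 4r/√3 = 4 × 1.36 / 1.7321 = 3.14 Å.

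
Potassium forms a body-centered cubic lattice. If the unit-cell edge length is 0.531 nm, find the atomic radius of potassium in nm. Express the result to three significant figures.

0.230 nm

In a BCC lattice, atoms touch along the body diagonal, so √3·a = 4r.
r = √3·a/4 = 1.7321 × 0.531 / 4 = 0.230 nm.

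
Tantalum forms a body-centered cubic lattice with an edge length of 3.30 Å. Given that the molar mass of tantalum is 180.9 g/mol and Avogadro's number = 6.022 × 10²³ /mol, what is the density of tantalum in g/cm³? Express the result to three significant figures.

16.7 g/cm³

A BCC unit cell contains Z = 2 atoms.
Cell volume: a³ = (3.30 Å)³ = (3.300 × 10^-8 cm)³ = 3.594 × 10^-23 cm³.
ρ = Z·M/(N_A·a³) = 2 × 180.9 / (6.022 × 10²³ × 3.594 × 10^-23) = 16.72 g/cm³.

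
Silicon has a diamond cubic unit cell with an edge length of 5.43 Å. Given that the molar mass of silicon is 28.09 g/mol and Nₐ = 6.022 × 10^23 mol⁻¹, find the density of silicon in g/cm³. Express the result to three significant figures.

2.33 g/cm³

A diamond cubic unit cell contains Z = 8 atoms.
Cell volume: a³ = (5.43 Å)³ = (5.430 × 10^-8 cm)³ = 1.601 × 10^-22 cm³.
ρ = Z·M/(N_A·a³) = 8 × 28.09 / (6.022 × 10²³ × 1.601 × 10^-22) = 2.331 g/cm³.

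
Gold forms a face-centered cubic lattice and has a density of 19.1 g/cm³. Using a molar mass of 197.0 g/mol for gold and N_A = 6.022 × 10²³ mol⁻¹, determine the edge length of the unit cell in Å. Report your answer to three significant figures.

4.09 Å

With Z = 4 atoms per FCC cell, a³ = Z·M/(N_A·ρ) = 4 × 197.0 / (6.022 × 10²³ × 19.10 g/cm³) = 6.851 × 10^-23 cm³.
a = (6.851 × 10^-23)^(1/3) = 4.092 × 10^-8 cm = 4.09 Å.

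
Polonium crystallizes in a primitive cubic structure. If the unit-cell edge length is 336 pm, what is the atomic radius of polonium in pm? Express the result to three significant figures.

In a simple cubic lattice, atoms touch along the cell edge, so a = 2r.
r = a/2 = 336/2 = 168 pm.

168 pm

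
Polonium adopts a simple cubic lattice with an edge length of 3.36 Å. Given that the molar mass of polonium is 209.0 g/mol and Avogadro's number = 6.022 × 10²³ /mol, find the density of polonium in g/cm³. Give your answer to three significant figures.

9.15 g/cm³

A simple cubic unit cell contains Z = 1 atom.
Cell volume: a³ = (3.36 Å)³ = (3.360 × 10^-8 cm)³ = 3.793 × 10^-23 cm³.
ρ = Z·M/(N_A·a³) = 1 × 209.0 / (6.022 × 10²³ × 3.793 × 10^-23) = 9.149 g/cm³.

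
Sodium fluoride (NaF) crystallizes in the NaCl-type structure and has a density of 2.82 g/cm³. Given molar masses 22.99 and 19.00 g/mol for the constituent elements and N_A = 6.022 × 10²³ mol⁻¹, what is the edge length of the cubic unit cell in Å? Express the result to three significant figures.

4.62 Å

M(NaF) = 41.99 g/mol; Z = 4 formula units per cell.
a³ = Z·M/(N_A·ρ) = 4 × 41.99 / (6.022 × 10²³ × 2.82) = 9.890 × 10^-23 cm³, so a = 4.625 × 10^-8 cm = 4.62 Å.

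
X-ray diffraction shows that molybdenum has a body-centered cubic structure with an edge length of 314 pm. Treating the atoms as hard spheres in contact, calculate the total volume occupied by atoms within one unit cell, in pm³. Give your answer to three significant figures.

In a BCC lattice atoms touch along the body diagonal, so √3·a = 4r, so r = 0.4330a = 136.0 pm.
V_atoms = Z × (4/3)πr³ = 2 × (4/3)π × (136.0)³ = 2.11 × 10^7 pm³.

2.11 × 10^7 pm³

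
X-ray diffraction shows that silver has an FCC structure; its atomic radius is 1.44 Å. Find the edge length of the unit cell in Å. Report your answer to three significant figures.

In an FCC lattice, atoms touch along the face diagonal, so √2·a = 4r.
a = 4r/√2 = 4 × 1.44 / 1.4142 = 4.07 Å.

4.07 Å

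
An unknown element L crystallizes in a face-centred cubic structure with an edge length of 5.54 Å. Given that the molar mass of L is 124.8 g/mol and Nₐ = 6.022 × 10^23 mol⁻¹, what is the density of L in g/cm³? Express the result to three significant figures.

An FCC unit cell contains Z = 4 atoms.
Cell volume: a³ = (5.54 Å)³ = (5.540 × 10^-8 cm)³ = 1.700 × 10^-22 cm³.
ρ = Z·M/(N_A·a³) = 4 × 124.8 / (6.022 × 10²³ × 1.700 × 10^-22) = 4.875 g/cm³.

4.88 g/cm³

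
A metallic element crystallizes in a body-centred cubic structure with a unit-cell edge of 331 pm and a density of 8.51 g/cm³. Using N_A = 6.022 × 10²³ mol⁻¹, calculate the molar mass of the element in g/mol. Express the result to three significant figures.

A BCC cell has Z = 2 atoms; a = 3.310 × 10^-8 cm.
M = ρ·N_A·a³/Z = 8.51 × 6.022 × 10²³ × 3.626 × 10^-23 / 2 = 92.9 g/mol.

92.9 g/mol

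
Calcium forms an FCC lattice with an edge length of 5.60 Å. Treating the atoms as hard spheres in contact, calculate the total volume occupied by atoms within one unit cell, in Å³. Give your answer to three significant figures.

130 Å³

In an FCC lattice atoms touch along the face diagonal, so √2·a = 4r, so r = 0.3536a = 1.980 Å.
V_atoms = Z × (4/3)πr³ = 4 × (4/3)π × (1.980)³ = 130 Å³.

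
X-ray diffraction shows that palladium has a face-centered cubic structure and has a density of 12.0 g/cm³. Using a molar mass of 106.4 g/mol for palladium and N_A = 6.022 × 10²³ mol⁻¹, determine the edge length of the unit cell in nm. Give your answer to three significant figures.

With Z = 4 atoms per FCC cell, a³ = Z·M/(N_A·ρ) = 4 × 106.4 / (6.022 × 10²³ × 12.00 g/cm³) = 5.890 × 10^-23 cm³.
a = (5.890 × 10^-23)^(1/3) = 3.891 × 10^-8 cm = 0.389 nm.

0.389 nm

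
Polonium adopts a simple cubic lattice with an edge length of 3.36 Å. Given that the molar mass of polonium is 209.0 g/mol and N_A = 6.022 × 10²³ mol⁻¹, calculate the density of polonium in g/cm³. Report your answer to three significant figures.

9.15 g/cm³

A simple cubic unit cell contains Z = 1 atom.
Cell volume: a³ = (3.36 Å)³ = (3.360 × 10^-8 cm)³ = 3.793 × 10^-23 cm³.
ρ = Z·M/(N_A·a³) = 1 × 209.0 / (6.022 × 10²³ × 3.793 × 10^-23) = 9.149 g/cm³.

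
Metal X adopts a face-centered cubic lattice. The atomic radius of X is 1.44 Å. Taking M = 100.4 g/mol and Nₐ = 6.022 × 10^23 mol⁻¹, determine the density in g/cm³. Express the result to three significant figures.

In an FCC lattice, atoms touch along the face diagonal, so √2·a = 4r, giving a = 4.073 Å = 4.073 × 10^-8 cm.
With Z = 4, ρ = Z·M/(N_A·a³) = 4 × 100.4 / (6.022 × 10²³ × 6.757 × 10^-23) = 9.870 g/cm³.

9.87 g/cm³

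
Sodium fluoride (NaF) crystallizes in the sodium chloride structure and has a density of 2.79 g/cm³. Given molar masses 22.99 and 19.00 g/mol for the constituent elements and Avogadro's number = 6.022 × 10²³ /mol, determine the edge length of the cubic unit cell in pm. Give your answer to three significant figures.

M(NaF) = 41.99 g/mol; Z = 4 formula units per cell.
a³ = Z·M/(N_A·ρ) = 4 × 41.99 / (6.022 × 10²³ × 2.79) = 9.997 × 10^-23 cm³, so a = 4.641 × 10^-8 cm = 464 pm.

464 pm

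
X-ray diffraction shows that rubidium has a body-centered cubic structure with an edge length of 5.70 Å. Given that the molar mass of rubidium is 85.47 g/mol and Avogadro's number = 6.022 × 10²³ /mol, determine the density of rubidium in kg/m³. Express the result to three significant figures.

1530 kg/m³

A BCC unit cell contains Z = 2 atoms.
Cell volume: a³ = (5.70 Å)³ = (5.700 × 10^-8 cm)³ = 1.852 × 10^-22 cm³.
ρ = Z·M/(N_A·a³) = 2 × 85.47 / (6.022 × 10²³ × 1.852 × 10^-22) = 1.533 g/cm³ = 1530 kg/m³.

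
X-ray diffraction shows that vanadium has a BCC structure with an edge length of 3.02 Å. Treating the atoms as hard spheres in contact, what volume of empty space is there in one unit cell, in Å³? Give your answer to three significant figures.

In a BCC lattice atoms touch along the body diagonal, so √3·a = 4r, so r = 0.4330a = 1.308 Å.
V_cell = a³ = 27.54 Å³; V_atoms = 2 × (4/3)πr³ = 18.73 Å³.
Empty space = 27.54 − 18.73 = 8.81 Å³.

8.81 Å³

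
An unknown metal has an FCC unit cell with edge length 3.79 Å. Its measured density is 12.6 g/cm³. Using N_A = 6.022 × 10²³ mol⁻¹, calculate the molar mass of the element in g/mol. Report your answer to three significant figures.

103 g/mol

An FCC cell has Z = 4 atoms; a = 3.790 × 10^-8 cm.
M = ρ·N_A·a³/Z = 12.6 × 6.022 × 10²³ × 5.444 × 10^-23 / 4 = 103 g/mol.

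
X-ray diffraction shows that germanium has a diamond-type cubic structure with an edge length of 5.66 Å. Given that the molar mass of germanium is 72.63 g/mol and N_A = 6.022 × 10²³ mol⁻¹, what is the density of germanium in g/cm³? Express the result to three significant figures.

A diamond cubic unit cell contains Z = 8 atoms.
Cell volume: a³ = (5.66 Å)³ = (5.660 × 10^-8 cm)³ = 1.813 × 10^-22 cm³.
ρ = Z·M/(N_A·a³) = 8 × 72.63 / (6.022 × 10²³ × 1.813 × 10^-22) = 5.321 g/cm³.

5.32 g/cm³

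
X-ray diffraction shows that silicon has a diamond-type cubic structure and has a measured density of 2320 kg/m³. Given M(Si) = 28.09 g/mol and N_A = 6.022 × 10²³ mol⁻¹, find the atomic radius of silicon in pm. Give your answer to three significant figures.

118 pm

For a diamond cubic cell (Z = 8), a³ = Z·M/(N_A·ρ) = 8 × 28.09 / (6.022 × 10²³ × 2.320) = 1.608 × 10^-22 cm³, so a = 5.438 × 10^-8 cm = 543.8 pm.
Nearest neighbors lie along the body diagonal with √3·a = 8r, so r = 0.2165 × a = 118 pm.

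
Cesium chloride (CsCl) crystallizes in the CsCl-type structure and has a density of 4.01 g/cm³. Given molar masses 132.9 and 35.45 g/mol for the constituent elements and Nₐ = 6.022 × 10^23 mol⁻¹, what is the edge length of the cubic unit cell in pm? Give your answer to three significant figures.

M(CsCl) = 168.35 g/mol; Z = 1 formula unit per cell.
a³ = Z·M/(N_A·ρ) = 1 × 168.35 / (6.022 × 10²³ × 4.01) = 6.972 × 10^-23 cm³, so a = 4.116 × 10^-8 cm = 412 pm.

412 pm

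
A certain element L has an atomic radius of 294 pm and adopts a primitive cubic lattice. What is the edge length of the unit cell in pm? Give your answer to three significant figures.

In a simple cubic lattice, atoms touch along the cell edge, so a = 2r.
a = 2r = 2 × 294 = 588 pm.

588 pm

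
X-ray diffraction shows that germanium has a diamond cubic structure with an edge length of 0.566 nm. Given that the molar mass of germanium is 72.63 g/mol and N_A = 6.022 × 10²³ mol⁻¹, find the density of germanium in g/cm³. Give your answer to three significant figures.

A diamond cubic unit cell contains Z = 8 atoms.
Cell volume: a³ = (0.566 nm)³ = (5.660 × 10^-8 cm)³ = 1.813 × 10^-22 cm³.
ρ = Z·M/(N_A·a³) = 8 × 72.63 / (6.022 × 10²³ × 1.813 × 10^-22) = 5.321 g/cm³.

5.32 g/cm³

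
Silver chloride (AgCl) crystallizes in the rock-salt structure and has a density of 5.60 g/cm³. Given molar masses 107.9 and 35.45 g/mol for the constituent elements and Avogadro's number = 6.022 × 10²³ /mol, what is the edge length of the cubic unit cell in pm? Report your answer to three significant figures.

554 pm

M(AgCl) = 143.35 g/mol; Z = 4 formula units per cell.
a³ = Z·M/(N_A·ρ) = 4 × 143.35 / (6.022 × 10²³ × 5.60) = 1.700 × 10^-22 cm³, so a = 5.540 × 10^-8 cm = 554 pm.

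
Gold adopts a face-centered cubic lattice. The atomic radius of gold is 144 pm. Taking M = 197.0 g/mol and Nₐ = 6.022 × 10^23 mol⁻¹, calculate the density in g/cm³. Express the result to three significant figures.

19.4 g/cm³

In an FCC lattice, atoms touch along the face diagonal, so √2·a = 4r, giving a = 407.3 pm = 4.073 × 10^-8 cm.
With Z = 4, ρ = Z·M/(N_A·a³) = 4 × 197.0 / (6.022 × 10²³ × 6.757 × 10^-23) = 19.37 g/cm³.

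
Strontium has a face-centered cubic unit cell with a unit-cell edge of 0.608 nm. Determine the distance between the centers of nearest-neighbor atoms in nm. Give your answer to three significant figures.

0.430 nm

In an FCC structure, atoms touch along the face diagonal, so √2·a = 4r; the nearest-neighbor distance equals 2r = 0.7071·a.
d = 0.7071 × 0.608 = 0.430 nm.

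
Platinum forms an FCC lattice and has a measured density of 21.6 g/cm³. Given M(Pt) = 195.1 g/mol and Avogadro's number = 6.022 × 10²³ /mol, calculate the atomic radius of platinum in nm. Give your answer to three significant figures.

0.138 nm

For an FCC cell (Z = 4), a³ = Z·M/(N_A·ρ) = 4 × 195.1 / (6.022 × 10²³ × 21.60) = 6.000 × 10^-23 cm³, so a = 3.915 × 10^-8 cm = 0.3915 nm.
Atoms touch along the face diagonal, so √2·a = 4r, so r = 0.3536 × a = 0.138 nm.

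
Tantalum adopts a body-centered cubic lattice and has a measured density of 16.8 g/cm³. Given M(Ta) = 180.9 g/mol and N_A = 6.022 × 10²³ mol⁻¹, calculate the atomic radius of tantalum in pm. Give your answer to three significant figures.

143 pm

For a BCC cell (Z = 2), a³ = Z·M/(N_A·ρ) = 2 × 180.9 / (6.022 × 10²³ × 16.80) = 3.576 × 10^-23 cm³, so a = 3.295 × 10^-8 cm = 329.5 pm.
Atoms touch along the body diagonal, so √3·a = 4r, so r = 0.4330 × a = 143 pm.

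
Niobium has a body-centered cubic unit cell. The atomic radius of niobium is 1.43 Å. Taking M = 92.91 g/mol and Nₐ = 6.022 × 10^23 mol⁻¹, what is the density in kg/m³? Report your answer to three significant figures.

8570 kg/m³

In a BCC lattice, atoms touch along the body diagonal, so √3·a = 4r, giving a = 3.302 Å = 3.302 × 10^-8 cm.
With Z = 2, ρ = Z·M/(N_A·a³) = 2 × 92.91 / (6.022 × 10²³ × 3.602 × 10^-23) = 8.567 g/cm³ = 8570 kg/m³.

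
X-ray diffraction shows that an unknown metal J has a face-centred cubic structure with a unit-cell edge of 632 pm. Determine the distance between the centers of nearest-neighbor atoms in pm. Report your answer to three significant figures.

In an FCC structure, atoms touch along the face diagonal, so √2·a = 4r; the nearest-neighbor distance equals 2r = 0.7071·a.
d = 0.7071 × 632 = 447 pm.

447 pm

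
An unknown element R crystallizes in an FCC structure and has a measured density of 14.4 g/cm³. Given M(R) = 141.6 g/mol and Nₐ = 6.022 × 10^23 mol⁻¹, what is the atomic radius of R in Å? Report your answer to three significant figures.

1.42 Å

For an FCC cell (Z = 4), a³ = Z·M/(N_A·ρ) = 4 × 141.6 / (6.022 × 10²³ × 14.40) = 6.532 × 10^-23 cm³, so a = 4.027 × 10^-8 cm = 4.027 Å.
Atoms touch along the face diagonal, so √2·a = 4r, so r = 0.3536 × a = 1.42 Å.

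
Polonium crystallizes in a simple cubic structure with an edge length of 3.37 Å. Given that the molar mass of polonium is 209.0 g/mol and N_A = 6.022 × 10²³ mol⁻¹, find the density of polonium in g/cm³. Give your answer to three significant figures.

A simple cubic unit cell contains Z = 1 atom.
Cell volume: a³ = (3.37 Å)³ = (3.370 × 10^-8 cm)³ = 3.827 × 10^-23 cm³.
ρ = Z·M/(N_A·a³) = 1 × 209.0 / (6.022 × 10²³ × 3.827 × 10^-23) = 9.068 g/cm³.

9.07 g/cm³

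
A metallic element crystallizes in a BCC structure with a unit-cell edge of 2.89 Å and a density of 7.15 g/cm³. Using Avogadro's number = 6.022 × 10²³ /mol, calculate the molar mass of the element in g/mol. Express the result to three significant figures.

A BCC cell has Z = 2 atoms; a = 2.890 × 10^-8 cm.
M = ρ·N_A·a³/Z = 7.15 × 6.022 × 10²³ × 2.414 × 10^-23 / 2 = 52.0 g/mol.

52.0 g/mol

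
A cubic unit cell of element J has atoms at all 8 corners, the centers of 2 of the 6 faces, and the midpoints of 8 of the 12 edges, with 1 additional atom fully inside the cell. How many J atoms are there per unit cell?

Corner atoms are shared by 8 cells (1/8 each), face atoms by 2 (1/2 each), edge atoms by 4 (1/4 each), interior atoms are unshared.
Net atoms = 8 × 1/8 + 2 × 1/2 + 8 × 1/4 + 1 = 1 + 1 + 2 + 1 = 5.

5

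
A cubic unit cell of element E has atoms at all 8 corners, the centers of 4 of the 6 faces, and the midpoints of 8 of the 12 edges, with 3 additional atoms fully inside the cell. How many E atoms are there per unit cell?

Corner atoms are shared by 8 cells (1/8 each), face atoms by 2 (1/2 each), edge atoms by 4 (1/4 each), interior atoms are unshared.
Net atoms = 8 × 1/8 + 4 × 1/2 + 8 × 1/4 + 3 = 1 + 2 + 2 + 3 = 8.

8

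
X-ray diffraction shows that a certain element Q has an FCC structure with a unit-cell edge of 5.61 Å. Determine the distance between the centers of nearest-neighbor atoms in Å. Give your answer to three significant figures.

3.97 Å

In an FCC structure, atoms touch along the face diagonal, so √2·a = 4r; the nearest-neighbor distance equals 2r = 0.7071·a.
d = 0.7071 × 5.61 = 3.97 Å.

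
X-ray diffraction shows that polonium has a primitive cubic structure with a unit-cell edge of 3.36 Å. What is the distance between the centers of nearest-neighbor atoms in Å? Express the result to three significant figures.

In a simple cubic structure, atoms touch along the cell edge, so a = 2r; the nearest-neighbor distance equals 2r = 1.000·a.
d = 1.000 × 3.36 = 3.36 Å.

3.36 Å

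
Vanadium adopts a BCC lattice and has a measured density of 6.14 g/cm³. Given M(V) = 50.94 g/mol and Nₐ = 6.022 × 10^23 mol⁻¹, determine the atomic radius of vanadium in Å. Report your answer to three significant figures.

For a BCC cell (Z = 2), a³ = Z·M/(N_A·ρ) = 2 × 50.94 / (6.022 × 10²³ × 6.140) = 2.755 × 10^-23 cm³, so a = 3.020 × 10^-8 cm = 3.020 Å.
Atoms touch along the body diagonal, so √3·a = 4r, so r = 0.4330 × a = 1.31 Å.

1.31 Å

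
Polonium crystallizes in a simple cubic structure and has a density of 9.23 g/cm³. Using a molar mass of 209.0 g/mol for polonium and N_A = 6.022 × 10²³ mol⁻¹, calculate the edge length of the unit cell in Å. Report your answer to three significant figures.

With Z = 1 atom per simple cubic cell, a³ = Z·M/(N_A·ρ) = 1 × 209.0 / (6.022 × 10²³ × 9.230 g/cm³) = 3.760 × 10^-23 cm³.
a = (3.760 × 10^-23)^(1/3) = 3.350 × 10^-8 cm = 3.35 Å.

3.35 Å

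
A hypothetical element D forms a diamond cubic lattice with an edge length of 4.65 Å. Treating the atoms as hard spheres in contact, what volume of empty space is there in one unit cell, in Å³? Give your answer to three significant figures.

In a diamond cubic lattice nearest neighbors lie along the body diagonal with √3·a = 8r, so r = 0.2165a = 1.007 Å.
V_cell = a³ = 100.5 Å³; V_atoms = 8 × (4/3)πr³ = 34.19 Å³.
Empty space = 100.5 − 34.19 = 66.4 Å³.

66.4 Å³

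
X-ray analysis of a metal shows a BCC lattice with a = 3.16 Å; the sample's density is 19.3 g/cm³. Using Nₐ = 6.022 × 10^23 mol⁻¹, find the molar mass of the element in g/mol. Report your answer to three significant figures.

183 g/mol

A BCC cell has Z = 2 atoms; a = 3.160 × 10^-8 cm.
M = ρ·N_A·a³/Z = 19.3 × 6.022 × 10²³ × 3.155 × 10^-23 / 2 = 183 g/mol.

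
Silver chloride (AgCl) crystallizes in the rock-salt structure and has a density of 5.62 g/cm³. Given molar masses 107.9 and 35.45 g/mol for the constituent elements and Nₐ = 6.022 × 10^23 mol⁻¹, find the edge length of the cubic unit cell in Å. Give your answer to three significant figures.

5.53 Å

M(AgCl) = 143.35 g/mol; Z = 4 formula units per cell.
a³ = Z·M/(N_A·ρ) = 4 × 143.35 / (6.022 × 10²³ × 5.62) = 1.694 × 10^-22 cm³, so a = 5.533 × 10^-8 cm = 5.53 Å.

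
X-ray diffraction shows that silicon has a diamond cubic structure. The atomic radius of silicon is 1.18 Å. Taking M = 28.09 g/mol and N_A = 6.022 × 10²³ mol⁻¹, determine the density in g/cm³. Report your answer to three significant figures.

2.30 g/cm³

In a diamond cubic lattice, nearest neighbors lie along the body diagonal with √3·a = 8r, giving a = 5.450 Å = 5.450 × 10^-8 cm.
With Z = 8, ρ = Z·M/(N_A·a³) = 8 × 28.09 / (6.022 × 10²³ × 1.619 × 10^-22) = 2.305 g/cm³.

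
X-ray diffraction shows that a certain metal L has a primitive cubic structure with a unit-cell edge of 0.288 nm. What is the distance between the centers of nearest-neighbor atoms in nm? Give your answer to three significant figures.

0.288 nm

In a simple cubic structure, atoms touch along the cell edge, so a = 2r; the nearest-neighbor distance equals 2r = 1.000·a.
d = 1.000 × 0.288 = 0.288 nm.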